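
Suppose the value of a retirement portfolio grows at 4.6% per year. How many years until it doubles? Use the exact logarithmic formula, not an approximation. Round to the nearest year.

t = ln(2) / ln(1 + 0.046) = 0.6931 / 0.044973 ≈ 15.41.
≈ 15 years.

15 years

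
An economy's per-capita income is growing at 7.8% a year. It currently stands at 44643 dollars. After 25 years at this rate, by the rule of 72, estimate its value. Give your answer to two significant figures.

It doubles every 72/7.8 ≈ 9.23 years, so 25 years is 2.71 doublings.
2^2.71 ≈ 6.54; 44643 × 6.54 ≈ 290000 dollars.

≈ 290000 dollars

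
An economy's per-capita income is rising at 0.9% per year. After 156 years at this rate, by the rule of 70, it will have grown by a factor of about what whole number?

4 times

At 0.9% one doubling takes ≈ 77.78 years; 156 years is 2 of them, so ×4.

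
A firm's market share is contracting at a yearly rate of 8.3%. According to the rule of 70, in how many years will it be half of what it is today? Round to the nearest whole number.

around 8 years

The rule works in reverse for decay: 70/8.3 ≈ 8.43 years to halve.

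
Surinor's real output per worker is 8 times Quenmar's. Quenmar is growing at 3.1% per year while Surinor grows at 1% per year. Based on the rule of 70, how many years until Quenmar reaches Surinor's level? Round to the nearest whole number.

about 100 years

The growth-rate gap is 3.1% − 1% = 2.1 percentage points.
So the ratio between them halves every 70/2.1 ≈ 33.33 years.
An 8 times gap closes after 3 halvings: 3 × 33.33 ≈ 100 years.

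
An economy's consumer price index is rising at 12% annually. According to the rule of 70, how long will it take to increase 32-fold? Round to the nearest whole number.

One doubling takes 70/12 = 5.83 years.
32 = 2^5, so 5 doublings → 29 years.

roughly 29 years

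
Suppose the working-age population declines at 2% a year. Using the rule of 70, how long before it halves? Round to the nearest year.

about 35 years

Halving time ≈ 70 / 2 = 35.00 → 35 years.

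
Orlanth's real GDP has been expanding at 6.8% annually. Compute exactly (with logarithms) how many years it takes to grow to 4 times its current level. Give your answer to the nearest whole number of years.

21 years

t = ln(4) / ln(1 + 0.068) = 1.3863 / 0.065788 ≈ 21.07.
≈ 21 years.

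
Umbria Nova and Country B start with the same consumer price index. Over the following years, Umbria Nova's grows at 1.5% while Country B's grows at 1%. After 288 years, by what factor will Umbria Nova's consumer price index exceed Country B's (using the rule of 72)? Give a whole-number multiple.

Umbria Nova pulls ahead at 0.5 pp per year, so the ratio doubles every 72/0.5 ≈ 144.00 years.
In 288 years that's 2.00 doublings: 2^2.00 ≈ 4.

≈ 4 times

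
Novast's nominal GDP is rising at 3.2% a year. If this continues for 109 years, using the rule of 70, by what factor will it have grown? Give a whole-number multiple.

roughly 32 times

70/3.2 ≈ 21.88 years per doubling.
109 years fits 5 doublings: 2^5 = 32.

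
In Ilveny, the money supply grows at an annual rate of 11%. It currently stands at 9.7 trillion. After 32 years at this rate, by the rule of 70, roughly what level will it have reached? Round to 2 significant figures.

It doubles every 70/11 ≈ 6.36 years, so 32 years is 5.03 doublings.
2^5.03 ≈ 32.67; 9.7 × 32.67 ≈ 320 trillion.

about 320 trillion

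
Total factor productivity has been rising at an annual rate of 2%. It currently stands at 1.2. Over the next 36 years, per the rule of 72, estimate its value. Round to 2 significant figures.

Doubling time ≈ 72/2 = 36.00 years.
36 years is 36/36.00 ≈ 1.00 doublings, a factor of 2^1.00 ≈ 2.00.
1.2 × 2.00 ≈ 2.4.

roughly 2.4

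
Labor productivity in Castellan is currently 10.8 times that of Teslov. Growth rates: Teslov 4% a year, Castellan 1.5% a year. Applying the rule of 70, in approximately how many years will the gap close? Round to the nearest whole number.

Teslov gains on Castellan at 4% − 1.5% = 2.5 points a year.
At that relative rate the gap halves every 70/2.5 ≈ 28.00 years.
A 10.8 times gap takes log₂(10.8) ≈ 3.43 halvings to close: 3.43 × 28.00 ≈ 96 years.

about 96 years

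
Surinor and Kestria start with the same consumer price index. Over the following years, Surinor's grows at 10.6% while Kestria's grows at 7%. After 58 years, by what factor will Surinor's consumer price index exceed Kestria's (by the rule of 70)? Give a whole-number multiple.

Surinor pulls ahead at 3.6 pp per year, so the ratio doubles every 70/3.6 ≈ 19.44 years.
In 58 years that's 2.98 doublings: 2^2.98 ≈ 8.

approximately 8 times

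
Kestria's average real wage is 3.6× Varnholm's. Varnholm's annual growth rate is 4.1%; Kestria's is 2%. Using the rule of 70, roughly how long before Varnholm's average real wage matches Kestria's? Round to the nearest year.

The growth-rate gap is 4.1% − 2% = 2.1 percentage points.
So the ratio between them halves every 70/2.1 ≈ 33.33 years.
A 3.6× gap takes log₂(3.6) ≈ 1.85 halvings to close: 1.85 × 33.33 ≈ 62 years.

approximately 62 years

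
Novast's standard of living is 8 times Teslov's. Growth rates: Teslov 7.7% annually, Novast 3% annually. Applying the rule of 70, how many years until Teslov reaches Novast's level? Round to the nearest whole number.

What matters is the difference: 4.7 pp.
Rule of 70 on the gap: the ratio halves every 70/4.7 ≈ 14.89 years.
An 8 times gap closes after 3 halvings: 3 × 14.89 ≈ 45 years.

45 years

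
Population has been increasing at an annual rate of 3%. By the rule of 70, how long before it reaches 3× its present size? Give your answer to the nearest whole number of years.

approximately 37 years

Doubling time ≈ 70/3 = 23.33 years.
3× is log₂ 3 ≈ 1.58 doublings, so ≈ 1.58 × 23.33 = 37 years.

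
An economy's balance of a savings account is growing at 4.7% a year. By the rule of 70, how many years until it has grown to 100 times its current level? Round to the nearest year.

One doubling takes 70/4.7 = 14.89 years.
Reaching 100× takes log₂(100) ≈ 6.64 doublings.
6.64 × 14.89 ≈ 99 years.

around 99 years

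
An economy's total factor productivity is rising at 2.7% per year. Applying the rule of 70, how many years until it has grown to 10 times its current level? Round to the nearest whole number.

roughly 86 years

Doubling time ≈ 70/2.7 = 25.93 years.
10× is log₂ 10 ≈ 3.32 doublings, so ≈ 3.32 × 25.93 = 86 years.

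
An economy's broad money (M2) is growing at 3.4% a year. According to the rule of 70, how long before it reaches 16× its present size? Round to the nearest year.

At 3.4% it doubles every 70/3.4 ≈ 20.59 years.
Getting to 16× needs 4 doublings: 4 × 20.59 ≈ 82 years.

approximately 82 years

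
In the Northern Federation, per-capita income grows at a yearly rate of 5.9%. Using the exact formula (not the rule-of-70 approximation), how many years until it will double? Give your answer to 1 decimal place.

t = ln(2) / ln(1 + 0.059) = 0.6931 / 0.057325 ≈ 12.09.

12.1 years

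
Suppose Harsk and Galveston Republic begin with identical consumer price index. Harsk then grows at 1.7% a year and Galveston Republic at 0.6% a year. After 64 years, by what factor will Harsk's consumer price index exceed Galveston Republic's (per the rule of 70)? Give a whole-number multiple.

Only the 1.1-point difference matters.
70/1.1 ≈ 63.64 years per doubling of the ratio; 64 years gives 1.01 doublings, so ≈ 2×.

roughly 2 times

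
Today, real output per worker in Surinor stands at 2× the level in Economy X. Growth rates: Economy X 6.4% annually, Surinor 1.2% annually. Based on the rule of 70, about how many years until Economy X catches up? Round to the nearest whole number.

≈ 13 years

What matters is the difference: 5.2 pp.
Rule of 70 on the gap: the ratio halves every 70/5.2 ≈ 13.46 years.
A 2× gap closes after 1 halving: 1 × 13.46 ≈ 13 years.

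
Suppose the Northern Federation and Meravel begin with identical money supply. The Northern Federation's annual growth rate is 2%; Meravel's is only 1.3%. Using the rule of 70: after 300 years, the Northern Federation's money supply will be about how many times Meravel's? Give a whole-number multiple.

around 8 times

the Northern Federation pulls ahead at 0.7 pp per year, so the ratio doubles every 70/0.7 ≈ 100.00 years.
In 300 years that's 3.00 doublings: 2^3.00 ≈ 8.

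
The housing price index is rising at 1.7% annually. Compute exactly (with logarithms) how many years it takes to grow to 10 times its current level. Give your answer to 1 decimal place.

t = ln(10) / ln(1 + 0.017) = 2.3026 / 0.016857 ≈ 136.60.

136.6 years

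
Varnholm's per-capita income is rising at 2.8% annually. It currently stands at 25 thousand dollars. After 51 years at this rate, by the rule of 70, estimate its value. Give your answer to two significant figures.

Doubling time ≈ 70/2.8 = 25.00 years.
51 years is 51/25.00 ≈ 2.04 doublings, a factor of 2^2.04 ≈ 4.11.
25 × 4.11 ≈ 100 thousand dollars.

100 thousand dollars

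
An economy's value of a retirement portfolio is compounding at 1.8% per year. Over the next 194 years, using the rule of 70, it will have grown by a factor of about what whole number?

Doubling time ≈ 70/1.8 = 38.89 years.
194/38.89 ≈ 5 doublings, so about 2^5 = 32×.

about 32 times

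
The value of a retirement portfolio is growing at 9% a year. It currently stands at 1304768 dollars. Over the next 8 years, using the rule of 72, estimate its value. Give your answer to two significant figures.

≈ 2600000 dollars

It doubles every 72/9 ≈ 8.00 years, so 8 years is 1.00 doublings.
2^1.00 ≈ 2.00; 1304768 × 2.00 ≈ 2600000 dollars.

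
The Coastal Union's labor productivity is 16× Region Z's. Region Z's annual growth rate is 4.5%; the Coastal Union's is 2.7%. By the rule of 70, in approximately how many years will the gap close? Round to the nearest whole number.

Region Z gains on the Coastal Union at 4.5% − 2.7% = 1.8 points a year.
At that relative rate the gap halves every 70/1.8 ≈ 38.89 years.
A 16× gap closes after 4 halvings: 4 × 38.89 ≈ 156 years.

around 156 years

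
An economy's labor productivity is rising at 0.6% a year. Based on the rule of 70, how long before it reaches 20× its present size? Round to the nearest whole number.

≈ 504 years

At 0.6% it doubles every 70/0.6 ≈ 116.67 years.
20× is log₂ 20 ≈ 4.32 doublings, so ≈ 4.32 × 116.67 = 504 years.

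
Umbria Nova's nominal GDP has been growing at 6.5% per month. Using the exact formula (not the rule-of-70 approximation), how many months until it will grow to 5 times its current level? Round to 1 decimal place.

t = ln(5) / ln(1 + 0.065) = 1.6094 / 0.062975 ≈ 25.56.

25.6 months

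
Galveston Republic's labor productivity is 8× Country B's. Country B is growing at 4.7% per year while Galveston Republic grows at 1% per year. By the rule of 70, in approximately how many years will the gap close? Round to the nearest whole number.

What matters is the difference: 3.7 pp.
Rule of 70 on the gap: the ratio halves every 70/3.7 ≈ 18.92 years.
An 8× gap closes after 3 halvings: 3 × 18.92 ≈ 57 years.

about 57 years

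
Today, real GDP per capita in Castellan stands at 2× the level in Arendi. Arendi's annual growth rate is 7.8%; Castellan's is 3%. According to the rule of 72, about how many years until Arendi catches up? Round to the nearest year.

around 15 years

Arendi gains on Castellan at 7.8% − 3% = 4.8 points a year.
At that relative rate the gap halves every 72/4.8 ≈ 15.00 years.
A 2× gap closes after 1 halving: 1 × 15.00 ≈ 15 years.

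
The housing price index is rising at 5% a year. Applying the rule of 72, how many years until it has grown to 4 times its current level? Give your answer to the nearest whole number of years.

At 5% it doubles every 72/5 ≈ 14.40 years.
4 = 2^2, so 2 doublings → 29 years.

approximately 29 years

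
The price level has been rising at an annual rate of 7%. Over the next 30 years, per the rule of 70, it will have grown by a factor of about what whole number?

around 8 times

Doubling time ≈ 70/7 = 10.00 years.
30/10.00 ≈ 3 doublings, so about 2^3 = 8×.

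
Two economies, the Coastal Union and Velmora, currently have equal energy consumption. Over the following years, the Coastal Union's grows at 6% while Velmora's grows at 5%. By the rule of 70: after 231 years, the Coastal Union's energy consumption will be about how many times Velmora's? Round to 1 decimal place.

≈ 9.8 times

Only the 1-point difference matters.
70/1 ≈ 70.00 years per doubling of the ratio; 231 years gives 3.30 doublings, so ≈ 9.8×.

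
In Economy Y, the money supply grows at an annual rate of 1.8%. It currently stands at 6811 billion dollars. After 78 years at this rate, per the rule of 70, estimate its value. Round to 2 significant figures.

27000 billion dollars

Doubling time ≈ 70/1.8 = 38.89 years.
78 years is 78/38.89 ≈ 2.01 doublings, a factor of 2^2.01 ≈ 4.03.
6811 × 4.03 ≈ 27000 billion dollars.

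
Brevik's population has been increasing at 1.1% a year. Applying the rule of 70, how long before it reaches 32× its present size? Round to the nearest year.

At 1.1% it doubles every 70/1.1 ≈ 63.64 years.
32 = 2^5, so 5 doublings → 318 years.

around 318 years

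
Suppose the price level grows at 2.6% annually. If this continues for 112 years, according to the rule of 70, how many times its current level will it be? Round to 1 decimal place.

Doubles every ≈ 26.92 years (70/2.6).
112 years is 4.16 doublings; 2^4.16 ≈ 17.9×.

around 17.9 times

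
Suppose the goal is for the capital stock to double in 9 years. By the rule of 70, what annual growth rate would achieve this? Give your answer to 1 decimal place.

approximately 7.8%

70 / 9 ≈ 7.78, so about 7.8% a year.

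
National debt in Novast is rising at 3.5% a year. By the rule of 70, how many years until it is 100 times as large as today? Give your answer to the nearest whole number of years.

133 years

One doubling takes 70/3.5 = 20.00 years.
Reaching 100× takes log₂(100) ≈ 6.64 doublings.
6.64 × 20.00 ≈ 133 years.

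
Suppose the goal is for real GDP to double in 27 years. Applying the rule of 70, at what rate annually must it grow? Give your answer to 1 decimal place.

approximately 2.6% annually

70 / 27 ≈ 2.59, so about 2.6% annually.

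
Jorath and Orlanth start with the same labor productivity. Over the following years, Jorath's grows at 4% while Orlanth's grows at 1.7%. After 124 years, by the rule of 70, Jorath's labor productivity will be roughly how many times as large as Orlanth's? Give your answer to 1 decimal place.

around 16.8 times

Jorath pulls ahead at 2.3 pp per year, so the ratio doubles every 70/2.3 ≈ 30.43 years.
In 124 years that's 4.07 doublings: 2^4.07 ≈ 16.8.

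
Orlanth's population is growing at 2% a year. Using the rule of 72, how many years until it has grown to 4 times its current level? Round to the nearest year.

≈ 72 years

One doubling takes 72/2 = 36.00 years.
4 = 2^2, so 2 doublings → 72 years.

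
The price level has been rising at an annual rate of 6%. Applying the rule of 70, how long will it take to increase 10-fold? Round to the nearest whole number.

about 39 years

One doubling takes 70/6 = 11.67 years.
10× is log₂ 10 ≈ 3.32 doublings, so ≈ 3.32 × 11.67 = 39 years.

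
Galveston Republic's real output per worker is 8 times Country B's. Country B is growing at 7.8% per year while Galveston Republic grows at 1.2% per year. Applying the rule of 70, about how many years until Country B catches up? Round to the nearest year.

Country B gains on Galveston Republic at 7.8% − 1.2% = 6.6 points a year.
At that relative rate the gap halves every 70/6.6 ≈ 10.61 years.
An 8 times gap closes after 3 halvings: 3 × 10.61 ≈ 32 years.

≈ 32 years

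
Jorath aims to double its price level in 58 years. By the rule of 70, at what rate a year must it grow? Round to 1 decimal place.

70 / 58 ≈ 1.21, so about 1.2% a year.

≈ 1.2%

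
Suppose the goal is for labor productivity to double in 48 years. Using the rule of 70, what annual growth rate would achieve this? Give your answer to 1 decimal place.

70 / 48 ≈ 1.46, so about 1.5% annually.

roughly 1.5%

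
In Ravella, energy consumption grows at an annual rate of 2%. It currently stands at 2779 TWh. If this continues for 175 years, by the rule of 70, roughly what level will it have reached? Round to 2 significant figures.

Doubling time ≈ 70/2 = 35.00 years.
175 years is 175/35.00 ≈ 5.00 doublings, a factor of 2^5.00 ≈ 32.00.
2779 × 32.00 ≈ 89000 TWh.

approximately 89000 TWh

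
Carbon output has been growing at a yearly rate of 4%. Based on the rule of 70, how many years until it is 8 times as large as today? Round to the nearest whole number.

about 53 years

Doubling time ≈ 70/4 = 17.50 years.
8× is 3 doublings, so 3 × 17.50 ≈ 53 years.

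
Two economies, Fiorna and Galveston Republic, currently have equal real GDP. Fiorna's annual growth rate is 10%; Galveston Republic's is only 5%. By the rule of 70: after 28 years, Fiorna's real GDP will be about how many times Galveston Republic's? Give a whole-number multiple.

Only the 5-point difference matters.
70/5 ≈ 14.00 years per doubling of the ratio; 28 years gives 2.00 doublings, so ≈ 4×.

4 times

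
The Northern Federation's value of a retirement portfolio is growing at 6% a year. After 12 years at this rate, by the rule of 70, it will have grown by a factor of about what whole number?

2 times

Doubling time ≈ 70/6 = 11.67 years.
12/11.67 ≈ 1 doubling, so about 2^1 = 2×.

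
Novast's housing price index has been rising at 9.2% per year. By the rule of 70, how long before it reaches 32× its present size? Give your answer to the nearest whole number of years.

≈ 38 years

At 9.2% it doubles every 70/9.2 ≈ 7.61 years.
32 = 2^5, so 5 doublings → 38 years.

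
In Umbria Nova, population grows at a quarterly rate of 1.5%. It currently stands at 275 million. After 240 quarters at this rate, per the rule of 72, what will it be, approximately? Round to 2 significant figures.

≈ 8800 million

Doubling time ≈ 72/1.5 = 48.00 quarters.
240 quarters is 240/48.00 ≈ 5.00 doublings, a factor of 2^5.00 ≈ 32.00.
275 × 32.00 ≈ 8800 million.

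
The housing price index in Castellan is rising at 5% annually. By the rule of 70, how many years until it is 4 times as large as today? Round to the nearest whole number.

Doubling time ≈ 70/5 = 14.00 years.
4 = 2^2, so 2 doublings → 28 years.

≈ 28 years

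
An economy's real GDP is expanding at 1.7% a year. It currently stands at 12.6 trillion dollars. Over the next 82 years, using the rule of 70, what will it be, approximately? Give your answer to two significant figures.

It doubles every 70/1.7 ≈ 41.18 years, so 82 years is 1.99 doublings.
2^1.99 ≈ 3.97; 12.6 × 3.97 ≈ 50 trillion dollars.

50 trillion dollars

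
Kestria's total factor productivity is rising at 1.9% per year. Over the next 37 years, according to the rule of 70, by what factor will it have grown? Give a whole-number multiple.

Doubling time ≈ 70/1.9 = 36.84 years.
37/36.84 ≈ 1 doubling, so about 2^1 = 2×.

≈ 2 times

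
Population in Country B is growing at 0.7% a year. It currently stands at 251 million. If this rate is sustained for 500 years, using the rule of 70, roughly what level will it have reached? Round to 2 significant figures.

Doubling time ≈ 70/0.7 = 100.00 years.
500 years is 500/100.00 ≈ 5.00 doublings, a factor of 2^5.00 ≈ 32.00.
251 × 32.00 ≈ 8000 million.

≈ 8000 million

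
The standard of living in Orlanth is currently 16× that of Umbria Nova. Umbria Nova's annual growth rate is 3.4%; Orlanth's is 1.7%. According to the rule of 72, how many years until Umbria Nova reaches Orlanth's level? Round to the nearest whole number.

The growth-rate gap is 3.4% − 1.7% = 1.7 percentage points.
So the ratio between them halves every 72/1.7 ≈ 42.35 years.
A 16× gap closes after 4 halvings: 4 × 42.35 ≈ 169 years.

approximately 169 years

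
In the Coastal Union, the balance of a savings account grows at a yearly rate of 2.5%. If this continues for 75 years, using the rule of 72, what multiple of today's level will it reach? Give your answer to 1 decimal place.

roughly 6.1 times

Doubles every ≈ 28.80 years (72/2.5).
75 years is 2.60 doublings; 2^2.60 ≈ 6.1×.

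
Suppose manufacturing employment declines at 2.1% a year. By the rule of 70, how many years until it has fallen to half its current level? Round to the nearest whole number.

approximately 33 years

The rule works in reverse for decay: 70/2.1 ≈ 33.33 years to halve.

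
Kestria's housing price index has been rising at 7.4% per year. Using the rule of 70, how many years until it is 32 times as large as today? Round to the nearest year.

around 47 years

Doubling time ≈ 70/7.4 = 9.46 years.
32 = 2^5, so 5 doublings → 47 years.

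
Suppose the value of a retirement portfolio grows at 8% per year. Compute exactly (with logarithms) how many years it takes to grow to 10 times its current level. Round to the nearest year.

t = ln(10) / ln(1 + 0.08) = 2.3026 / 0.076961 ≈ 29.92.
≈ 30 years.

30 years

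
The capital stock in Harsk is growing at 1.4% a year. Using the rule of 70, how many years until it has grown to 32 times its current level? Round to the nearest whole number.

about 250 years

One doubling takes 70/1.4 = 50.00 years.
Getting to 32× needs 5 doublings: 5 × 50.00 ≈ 250 years.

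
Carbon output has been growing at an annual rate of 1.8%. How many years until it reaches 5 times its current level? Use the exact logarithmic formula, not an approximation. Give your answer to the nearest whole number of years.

t = ln(5) / ln(1 + 0.018) = 1.6094 / 0.017840 ≈ 90.21.
≈ 90 years.

90 years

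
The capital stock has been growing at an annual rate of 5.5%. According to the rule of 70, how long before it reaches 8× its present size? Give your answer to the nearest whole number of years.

At 5.5% it doubles every 70/5.5 ≈ 12.73 years.
Getting to 8× needs 3 doublings: 3 × 12.73 ≈ 38 years.

approximately 38 years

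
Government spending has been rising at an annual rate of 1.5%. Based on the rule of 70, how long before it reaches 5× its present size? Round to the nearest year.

Doubling time ≈ 70/1.5 = 46.67 years.
Reaching 5× takes log₂(5) ≈ 2.32 doublings.
2.32 × 46.67 ≈ 108 years.

108 years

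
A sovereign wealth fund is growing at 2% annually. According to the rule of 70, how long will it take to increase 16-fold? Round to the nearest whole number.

At 2% it doubles every 70/2 ≈ 35.00 years.
Getting to 16× needs 4 doublings: 4 × 35.00 ≈ 140 years.

about 140 years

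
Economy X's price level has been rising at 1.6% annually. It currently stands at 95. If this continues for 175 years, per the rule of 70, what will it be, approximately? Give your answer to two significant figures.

It doubles every 70/1.6 ≈ 43.75 years, so 175 years is 4.00 doublings.
2^4.00 ≈ 16.00; 95 × 16.00 ≈ 1500.

≈ 1500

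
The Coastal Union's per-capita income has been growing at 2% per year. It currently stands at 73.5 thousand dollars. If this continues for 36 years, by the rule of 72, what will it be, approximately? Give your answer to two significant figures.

around 150 thousand dollars

Doubling time ≈ 72/2 = 36.00 years.
36 years is 36/36.00 ≈ 1.00 doublings, a factor of 2^1.00 ≈ 2.00.
73.5 × 2.00 ≈ 150 thousand dollars.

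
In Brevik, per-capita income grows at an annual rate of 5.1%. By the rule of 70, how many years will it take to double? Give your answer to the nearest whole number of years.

At 5.1%, doubling takes about 70/5.1 = 13.73 years.

around 14 years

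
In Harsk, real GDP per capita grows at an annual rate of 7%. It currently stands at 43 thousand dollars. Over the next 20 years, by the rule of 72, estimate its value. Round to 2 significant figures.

It doubles every 72/7 ≈ 10.29 years, so 20 years is 1.94 doublings.
2^1.94 ≈ 3.84; 43 × 3.84 ≈ 170 thousand dollars.

≈ 170 thousand dollars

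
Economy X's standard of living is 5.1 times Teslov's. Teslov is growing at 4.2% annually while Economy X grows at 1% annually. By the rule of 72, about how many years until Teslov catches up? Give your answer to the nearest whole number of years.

The growth-rate gap is 4.2% − 1% = 3.2 percentage points.
So the ratio between them halves every 72/3.2 ≈ 22.50 years.
A 5.1 times gap takes log₂(5.1) ≈ 2.35 halvings to close: 2.35 × 22.50 ≈ 53 years.

53 years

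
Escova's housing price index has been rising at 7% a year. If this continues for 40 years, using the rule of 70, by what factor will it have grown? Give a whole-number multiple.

70/7 ≈ 10.00 years per doubling.
40 years fits 4 doublings: 2^4 = 16.

≈ 16 times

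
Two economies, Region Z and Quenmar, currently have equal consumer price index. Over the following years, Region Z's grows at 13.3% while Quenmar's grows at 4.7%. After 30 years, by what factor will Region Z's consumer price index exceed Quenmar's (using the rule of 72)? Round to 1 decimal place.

approximately 12.0 times

Region Z pulls ahead at 8.6 pp per year, so the ratio doubles every 72/8.6 ≈ 8.37 years.
In 30 years that's 3.58 doublings: 2^3.58 ≈ 12.0.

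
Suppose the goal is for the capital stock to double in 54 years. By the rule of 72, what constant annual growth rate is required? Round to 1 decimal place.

1.3% a year

72 / 54 ≈ 1.33, so about 1.3% a year.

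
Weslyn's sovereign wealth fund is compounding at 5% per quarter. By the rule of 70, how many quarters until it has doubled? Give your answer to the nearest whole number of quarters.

approximately 14 quarters

Doubling time ≈ 70 / 5 = 14.00 quarters.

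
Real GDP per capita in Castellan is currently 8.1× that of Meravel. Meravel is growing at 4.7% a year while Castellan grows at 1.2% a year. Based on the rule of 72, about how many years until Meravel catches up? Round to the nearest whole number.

What matters is the difference: 3.5 pp.
Rule of 72 on the gap: the ratio halves every 72/3.5 ≈ 20.57 years.
An 8.1× gap takes log₂(8.1) ≈ 3.02 halvings to close: 3.02 × 20.57 ≈ 62 years.

≈ 62 years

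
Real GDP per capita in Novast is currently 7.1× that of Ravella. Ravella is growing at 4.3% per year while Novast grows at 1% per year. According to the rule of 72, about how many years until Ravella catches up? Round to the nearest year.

roughly 62 years

Ravella gains on Novast at 4.3% − 1% = 3.3 points a year.
At that relative rate the gap halves every 72/3.3 ≈ 21.82 years.
A 7.1× gap takes log₂(7.1) ≈ 2.83 halvings to close: 2.83 × 21.82 ≈ 62 years.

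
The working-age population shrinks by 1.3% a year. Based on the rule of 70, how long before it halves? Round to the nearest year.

Falling at 1.3%, it halves about every 70/1.3 = 53.85 years.

around 54 years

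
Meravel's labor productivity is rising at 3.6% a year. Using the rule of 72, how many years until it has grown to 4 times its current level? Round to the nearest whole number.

about 40 years

One doubling takes 72/3.6 = 20.00 years.
4× is 2 doublings, so 2 × 20.00 ≈ 40 years.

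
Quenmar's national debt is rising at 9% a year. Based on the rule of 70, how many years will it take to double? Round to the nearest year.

At 9%, doubling takes about 70/9 = 7.78 years.

8 years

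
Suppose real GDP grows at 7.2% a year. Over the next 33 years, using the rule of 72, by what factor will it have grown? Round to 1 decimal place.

approximately 9.8 times

Doubles every ≈ 10.00 years (72/7.2).
33 years is 3.30 doublings; 2^3.30 ≈ 9.8×.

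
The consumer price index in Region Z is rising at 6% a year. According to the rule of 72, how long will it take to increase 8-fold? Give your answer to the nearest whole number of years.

Doubling time ≈ 72/6 = 12.00 years.
8× is 3 doublings, so 3 × 12.00 ≈ 36 years.

≈ 36 years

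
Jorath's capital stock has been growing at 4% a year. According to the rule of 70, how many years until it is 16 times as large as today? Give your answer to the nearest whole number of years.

At 4% it doubles every 70/4 ≈ 17.50 years.
16× is 4 doublings, so 4 × 17.50 ≈ 70 years.

≈ 70 years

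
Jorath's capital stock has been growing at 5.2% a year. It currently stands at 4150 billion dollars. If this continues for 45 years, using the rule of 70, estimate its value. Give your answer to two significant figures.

It doubles every 70/5.2 ≈ 13.46 years, so 45 years is 3.34 doublings.
2^3.34 ≈ 10.13; 4150 × 10.13 ≈ 42000 billion dollars.

≈ 42000 billion dollars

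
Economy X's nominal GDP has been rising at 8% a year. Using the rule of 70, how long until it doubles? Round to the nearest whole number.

about 9 years

At 8%, doubling takes about 70/8 = 8.75 years.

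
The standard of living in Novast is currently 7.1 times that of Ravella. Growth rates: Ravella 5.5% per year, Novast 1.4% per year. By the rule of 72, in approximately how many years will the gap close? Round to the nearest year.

The growth-rate gap is 5.5% − 1.4% = 4.1 percentage points.
So the ratio between them halves every 72/4.1 ≈ 17.56 years.
A 7.1 times gap takes log₂(7.1) ≈ 2.83 halvings to close: 2.83 × 17.56 ≈ 50 years.

about 50 years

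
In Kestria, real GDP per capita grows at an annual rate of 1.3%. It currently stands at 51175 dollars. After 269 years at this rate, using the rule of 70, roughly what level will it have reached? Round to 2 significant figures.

1600000 dollars

Doubling time ≈ 70/1.3 = 53.85 years.
269 years is 269/53.85 ≈ 5.00 doublings, a factor of 2^5.00 ≈ 32.00.
51175 × 32.00 ≈ 1600000 dollars.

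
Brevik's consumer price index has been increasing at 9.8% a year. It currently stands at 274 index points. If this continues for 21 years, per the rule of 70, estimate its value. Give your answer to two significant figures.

≈ 2100 index points

Doubling time ≈ 70/9.8 = 7.14 years.
21 years is 21/7.14 ≈ 2.94 doublings, a factor of 2^2.94 ≈ 7.67.
274 × 7.67 ≈ 2100 index points.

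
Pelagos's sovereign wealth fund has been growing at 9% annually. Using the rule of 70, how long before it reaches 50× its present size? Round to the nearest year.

One doubling takes 70/9 = 7.78 years.
50× is log₂ 50 ≈ 5.64 doublings, so ≈ 5.64 × 7.78 = 44 years.

44 years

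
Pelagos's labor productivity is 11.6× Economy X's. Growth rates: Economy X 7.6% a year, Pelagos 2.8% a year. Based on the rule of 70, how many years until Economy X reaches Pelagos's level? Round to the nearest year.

52 years

What matters is the difference: 4.8 pp.
Rule of 70 on the gap: the ratio halves every 70/4.8 ≈ 14.58 years.
An 11.6× gap takes log₂(11.6) ≈ 3.54 halvings to close: 3.54 × 14.58 ≈ 52 years.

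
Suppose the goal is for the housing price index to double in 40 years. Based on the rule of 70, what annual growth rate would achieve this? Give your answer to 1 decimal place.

70 / 40 ≈ 1.75, so about 1.8% annually.

about 1.8%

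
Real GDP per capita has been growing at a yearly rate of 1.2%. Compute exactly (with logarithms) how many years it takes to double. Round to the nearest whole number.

58 years

t = ln(2) / ln(1 + 0.012) = 0.6931 / 0.011929 ≈ 58.10.
≈ 58 years.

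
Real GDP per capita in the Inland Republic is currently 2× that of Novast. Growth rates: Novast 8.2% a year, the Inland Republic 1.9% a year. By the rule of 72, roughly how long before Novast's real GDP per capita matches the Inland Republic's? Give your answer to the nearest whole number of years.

Novast gains on the Inland Republic at 8.2% − 1.9% = 6.3 points a year.
At that relative rate the gap halves every 72/6.3 ≈ 11.43 years.
A 2× gap closes after 1 halving: 1 × 11.43 ≈ 11 years.

≈ 11 years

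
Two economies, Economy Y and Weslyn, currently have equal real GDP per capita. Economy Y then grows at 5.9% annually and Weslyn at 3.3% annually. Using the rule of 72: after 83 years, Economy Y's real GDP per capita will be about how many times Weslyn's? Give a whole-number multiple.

Only the 2.6-point difference matters.
72/2.6 ≈ 27.69 years per doubling of the ratio; 83 years gives 3.00 doublings, so ≈ 8×.

around 8 times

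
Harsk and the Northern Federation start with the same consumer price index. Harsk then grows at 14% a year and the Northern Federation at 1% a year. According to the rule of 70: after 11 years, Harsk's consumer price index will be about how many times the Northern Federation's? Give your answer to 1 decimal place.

Harsk pulls ahead at 13 pp per year, so the ratio doubles every 70/13 ≈ 5.38 years.
In 11 years that's 2.04 doublings: 2^2.04 ≈ 4.1.

about 4.1 times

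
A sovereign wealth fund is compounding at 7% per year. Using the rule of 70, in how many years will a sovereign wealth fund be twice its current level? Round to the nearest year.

70/7 ≈ 10.00, so it doubles roughly every 10 years.

≈ 10 years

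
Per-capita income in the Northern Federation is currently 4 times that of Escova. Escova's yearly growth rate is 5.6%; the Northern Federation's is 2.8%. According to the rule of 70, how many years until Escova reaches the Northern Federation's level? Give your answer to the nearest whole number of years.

roughly 50 years

What matters is the difference: 2.8 pp.
Rule of 70 on the gap: the ratio halves every 70/2.8 ≈ 25.00 years.
A 4 times gap closes after 2 halvings: 2 × 25.00 ≈ 50 years.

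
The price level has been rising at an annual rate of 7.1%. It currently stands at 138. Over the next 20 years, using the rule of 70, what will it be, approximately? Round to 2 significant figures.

around 560

It doubles every 70/7.1 ≈ 9.86 years, so 20 years is 2.03 doublings.
2^2.03 ≈ 4.08; 138 × 4.08 ≈ 560.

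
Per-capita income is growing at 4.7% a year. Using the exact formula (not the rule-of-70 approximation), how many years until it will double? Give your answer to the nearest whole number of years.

t = ln(2) / ln(1 + 0.047) = 0.6931 / 0.045929 ≈ 15.09.
≈ 15 years.

15 years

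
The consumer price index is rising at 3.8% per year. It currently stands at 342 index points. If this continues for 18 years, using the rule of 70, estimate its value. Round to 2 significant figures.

It doubles every 70/3.8 ≈ 18.42 years, so 18 years is 0.98 doublings.
2^0.98 ≈ 1.97; 342 × 1.97 ≈ 670 index points.

approximately 670 index points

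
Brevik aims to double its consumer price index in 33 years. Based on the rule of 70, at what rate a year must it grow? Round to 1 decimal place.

70 / 33 ≈ 2.12, so about 2.1% a year.

about 2.1%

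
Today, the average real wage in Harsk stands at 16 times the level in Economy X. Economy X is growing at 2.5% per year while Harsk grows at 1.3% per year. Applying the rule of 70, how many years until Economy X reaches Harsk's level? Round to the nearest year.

≈ 233 years

What matters is the difference: 1.2 pp.
Rule of 70 on the gap: the ratio halves every 70/1.2 ≈ 58.33 years.
A 16 times gap closes after 4 halvings: 4 × 58.33 ≈ 233 years.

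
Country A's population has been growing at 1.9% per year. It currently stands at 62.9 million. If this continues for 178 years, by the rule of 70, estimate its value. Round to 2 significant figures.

≈ 1800 million

Doubling time ≈ 70/1.9 = 36.84 years.
178 years is 178/36.84 ≈ 4.83 doublings, a factor of 2^4.83 ≈ 28.44.
62.9 × 28.44 ≈ 1800 million.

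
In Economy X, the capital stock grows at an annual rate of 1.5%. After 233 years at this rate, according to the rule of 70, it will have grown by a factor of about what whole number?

about 32 times

At 1.5% one doubling takes ≈ 46.67 years; 233 years is 5 of them, so ×32.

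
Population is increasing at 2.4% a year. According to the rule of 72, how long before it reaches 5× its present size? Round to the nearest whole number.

One doubling takes 72/2.4 = 30.00 years.
5× is log₂ 5 ≈ 2.32 doublings, so ≈ 2.32 × 30.00 = 70 years.

roughly 70 years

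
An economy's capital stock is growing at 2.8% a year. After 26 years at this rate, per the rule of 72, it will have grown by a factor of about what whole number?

2 times

At 2.8% one doubling takes ≈ 25.71 years; 26 years is 1 of them, so ×2.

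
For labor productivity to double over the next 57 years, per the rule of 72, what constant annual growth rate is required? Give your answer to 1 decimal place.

1.3% annually

72 / 57 ≈ 1.26, so about 1.3% annually.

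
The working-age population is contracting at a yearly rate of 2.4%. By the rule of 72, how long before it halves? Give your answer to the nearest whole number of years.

30 years

Falling at 2.4%, it halves about every 72/2.4 = 30.00 years.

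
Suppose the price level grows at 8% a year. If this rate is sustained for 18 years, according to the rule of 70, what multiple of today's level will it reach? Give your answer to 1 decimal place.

Doubling time ≈ 70/8 = 8.75 years.
18 years / 8.75 ≈ 2.06 doublings → factor 2^2.06 ≈ 4.2.

roughly 4.2 times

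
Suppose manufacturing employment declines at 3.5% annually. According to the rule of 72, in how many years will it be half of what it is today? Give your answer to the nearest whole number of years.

Falling at 3.5%, it halves about every 72/3.5 = 20.57 years.

about 21 years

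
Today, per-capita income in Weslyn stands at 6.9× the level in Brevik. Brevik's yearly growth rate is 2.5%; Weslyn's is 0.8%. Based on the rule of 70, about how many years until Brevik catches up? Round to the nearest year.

The growth-rate gap is 2.5% − 0.8% = 1.7 percentage points.
So the ratio between them halves every 70/1.7 ≈ 41.18 years.
A 6.9× gap takes log₂(6.9) ≈ 2.79 halvings to close: 2.79 × 41.18 ≈ 115 years.

115 years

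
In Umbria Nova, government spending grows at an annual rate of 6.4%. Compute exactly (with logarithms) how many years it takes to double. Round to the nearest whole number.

11 years

t = ln(2) / ln(1 + 0.064) = 0.6931 / 0.062035 ≈ 11.17.
≈ 11 years.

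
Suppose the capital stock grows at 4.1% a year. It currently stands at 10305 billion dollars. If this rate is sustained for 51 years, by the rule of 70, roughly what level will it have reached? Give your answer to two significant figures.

roughly 82000 billion dollars

It doubles every 70/4.1 ≈ 17.07 years, so 51 years is 2.99 doublings.
2^2.99 ≈ 7.94; 10305 × 7.94 ≈ 82000 billion dollars.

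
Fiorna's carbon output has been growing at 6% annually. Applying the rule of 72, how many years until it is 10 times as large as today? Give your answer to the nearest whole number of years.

One doubling takes 72/6 = 12.00 years.
Reaching 10× takes log₂(10) ≈ 3.32 doublings.
3.32 × 12.00 ≈ 40 years.

about 40 years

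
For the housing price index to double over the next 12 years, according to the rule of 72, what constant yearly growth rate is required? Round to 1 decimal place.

72 / 12 ≈ 6.00, so about 6.0% per year.

6.0% per year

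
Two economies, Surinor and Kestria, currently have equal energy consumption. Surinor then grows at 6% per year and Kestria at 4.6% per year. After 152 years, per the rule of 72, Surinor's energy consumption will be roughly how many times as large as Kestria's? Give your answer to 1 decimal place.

7.8 times

Rate gap = 6% − 4.6% = 1.4 points.
The ratio doubles every 72/1.4 ≈ 51.43 years.
152/51.43 ≈ 2.96 doublings → ratio ≈ 2^2.96 ≈ 7.8.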